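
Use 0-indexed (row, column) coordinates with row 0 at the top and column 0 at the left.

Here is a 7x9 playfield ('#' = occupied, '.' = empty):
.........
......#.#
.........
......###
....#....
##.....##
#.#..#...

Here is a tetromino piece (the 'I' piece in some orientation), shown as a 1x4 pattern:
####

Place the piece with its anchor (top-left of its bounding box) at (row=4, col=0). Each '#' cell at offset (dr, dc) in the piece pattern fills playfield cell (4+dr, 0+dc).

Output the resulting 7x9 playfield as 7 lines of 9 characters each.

Answer: .........
......#.#
.........
......###
#####....
##.....##
#.#..#...

Derivation:
Fill (4+0,0+0) = (4,0)
Fill (4+0,0+1) = (4,1)
Fill (4+0,0+2) = (4,2)
Fill (4+0,0+3) = (4,3)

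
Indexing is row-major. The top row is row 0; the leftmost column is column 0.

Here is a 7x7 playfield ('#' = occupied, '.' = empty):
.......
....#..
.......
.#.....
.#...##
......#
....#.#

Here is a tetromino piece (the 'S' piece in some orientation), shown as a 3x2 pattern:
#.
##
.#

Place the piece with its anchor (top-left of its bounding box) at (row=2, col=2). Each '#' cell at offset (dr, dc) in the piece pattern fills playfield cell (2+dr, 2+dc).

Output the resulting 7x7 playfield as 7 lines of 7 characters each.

Fill (2+0,2+0) = (2,2)
Fill (2+1,2+0) = (3,2)
Fill (2+1,2+1) = (3,3)
Fill (2+2,2+1) = (4,3)

Answer: .......
....#..
..#....
.###...
.#.#.##
......#
....#.#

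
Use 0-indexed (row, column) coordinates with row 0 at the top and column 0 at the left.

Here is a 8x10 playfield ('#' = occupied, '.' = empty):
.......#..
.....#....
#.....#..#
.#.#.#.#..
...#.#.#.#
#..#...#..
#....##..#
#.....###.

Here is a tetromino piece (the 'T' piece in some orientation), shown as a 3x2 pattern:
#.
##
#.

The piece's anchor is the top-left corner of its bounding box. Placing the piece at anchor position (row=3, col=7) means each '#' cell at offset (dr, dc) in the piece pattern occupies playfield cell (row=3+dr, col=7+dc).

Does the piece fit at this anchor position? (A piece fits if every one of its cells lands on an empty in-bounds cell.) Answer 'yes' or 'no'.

Answer: no

Derivation:
Check each piece cell at anchor (3, 7):
  offset (0,0) -> (3,7): occupied ('#') -> FAIL
  offset (1,0) -> (4,7): occupied ('#') -> FAIL
  offset (1,1) -> (4,8): empty -> OK
  offset (2,0) -> (5,7): occupied ('#') -> FAIL
All cells valid: no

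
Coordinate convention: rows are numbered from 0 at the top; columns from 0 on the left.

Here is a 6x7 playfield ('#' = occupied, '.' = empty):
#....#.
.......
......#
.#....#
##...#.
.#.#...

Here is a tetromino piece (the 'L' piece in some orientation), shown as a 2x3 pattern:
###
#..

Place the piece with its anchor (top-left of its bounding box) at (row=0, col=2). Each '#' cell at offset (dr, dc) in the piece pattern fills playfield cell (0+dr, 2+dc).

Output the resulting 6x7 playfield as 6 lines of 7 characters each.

Fill (0+0,2+0) = (0,2)
Fill (0+0,2+1) = (0,3)
Fill (0+0,2+2) = (0,4)
Fill (0+1,2+0) = (1,2)

Answer: #.####.
..#....
......#
.#....#
##...#.
.#.#...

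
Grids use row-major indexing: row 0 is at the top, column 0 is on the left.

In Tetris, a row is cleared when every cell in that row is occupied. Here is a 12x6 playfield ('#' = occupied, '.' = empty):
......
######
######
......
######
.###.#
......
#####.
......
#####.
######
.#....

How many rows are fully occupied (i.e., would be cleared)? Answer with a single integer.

Check each row:
  row 0: 6 empty cells -> not full
  row 1: 0 empty cells -> FULL (clear)
  row 2: 0 empty cells -> FULL (clear)
  row 3: 6 empty cells -> not full
  row 4: 0 empty cells -> FULL (clear)
  row 5: 2 empty cells -> not full
  row 6: 6 empty cells -> not full
  row 7: 1 empty cell -> not full
  row 8: 6 empty cells -> not full
  row 9: 1 empty cell -> not full
  row 10: 0 empty cells -> FULL (clear)
  row 11: 5 empty cells -> not full
Total rows cleared: 4

Answer: 4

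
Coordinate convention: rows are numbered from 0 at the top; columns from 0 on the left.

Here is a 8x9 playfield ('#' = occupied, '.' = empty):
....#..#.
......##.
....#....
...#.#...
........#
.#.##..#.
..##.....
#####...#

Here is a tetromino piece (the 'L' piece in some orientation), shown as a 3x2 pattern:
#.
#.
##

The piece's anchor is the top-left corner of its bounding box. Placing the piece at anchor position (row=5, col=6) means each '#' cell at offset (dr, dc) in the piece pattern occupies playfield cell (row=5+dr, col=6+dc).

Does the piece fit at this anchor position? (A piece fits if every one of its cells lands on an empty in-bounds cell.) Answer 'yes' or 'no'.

Answer: yes

Derivation:
Check each piece cell at anchor (5, 6):
  offset (0,0) -> (5,6): empty -> OK
  offset (1,0) -> (6,6): empty -> OK
  offset (2,0) -> (7,6): empty -> OK
  offset (2,1) -> (7,7): empty -> OK
All cells valid: yes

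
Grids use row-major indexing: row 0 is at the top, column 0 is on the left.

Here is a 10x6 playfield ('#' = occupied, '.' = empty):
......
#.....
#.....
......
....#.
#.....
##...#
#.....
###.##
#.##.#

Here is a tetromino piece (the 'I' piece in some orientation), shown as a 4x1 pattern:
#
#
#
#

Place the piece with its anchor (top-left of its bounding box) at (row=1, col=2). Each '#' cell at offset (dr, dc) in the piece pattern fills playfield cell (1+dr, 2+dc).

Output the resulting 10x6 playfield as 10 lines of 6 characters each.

Fill (1+0,2+0) = (1,2)
Fill (1+1,2+0) = (2,2)
Fill (1+2,2+0) = (3,2)
Fill (1+3,2+0) = (4,2)

Answer: ......
#.#...
#.#...
..#...
..#.#.
#.....
##...#
#.....
###.##
#.##.#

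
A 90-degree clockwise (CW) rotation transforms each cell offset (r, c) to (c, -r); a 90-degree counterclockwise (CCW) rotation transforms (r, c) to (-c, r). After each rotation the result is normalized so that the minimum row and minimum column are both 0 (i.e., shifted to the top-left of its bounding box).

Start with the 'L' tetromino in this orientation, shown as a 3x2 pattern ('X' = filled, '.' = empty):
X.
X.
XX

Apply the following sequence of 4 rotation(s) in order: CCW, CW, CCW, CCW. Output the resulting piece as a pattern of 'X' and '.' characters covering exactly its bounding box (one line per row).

Answer: XX
.X
.X

Derivation:
Start:
X.
X.
XX
After rotation 1 (CCW):
..X
XXX
After rotation 2 (CW):
X.
X.
XX
After rotation 3 (CCW):
..X
XXX
After rotation 4 (CCW):
XX
.X
.X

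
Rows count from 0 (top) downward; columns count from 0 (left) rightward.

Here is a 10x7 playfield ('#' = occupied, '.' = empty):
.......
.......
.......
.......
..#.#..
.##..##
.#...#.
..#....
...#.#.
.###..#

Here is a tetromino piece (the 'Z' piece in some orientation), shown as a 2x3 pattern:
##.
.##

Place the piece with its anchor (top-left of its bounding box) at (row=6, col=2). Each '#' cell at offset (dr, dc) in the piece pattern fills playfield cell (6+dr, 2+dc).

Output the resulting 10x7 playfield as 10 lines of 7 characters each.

Fill (6+0,2+0) = (6,2)
Fill (6+0,2+1) = (6,3)
Fill (6+1,2+1) = (7,3)
Fill (6+1,2+2) = (7,4)

Answer: .......
.......
.......
.......
..#.#..
.##..##
.###.#.
..###..
...#.#.
.###..#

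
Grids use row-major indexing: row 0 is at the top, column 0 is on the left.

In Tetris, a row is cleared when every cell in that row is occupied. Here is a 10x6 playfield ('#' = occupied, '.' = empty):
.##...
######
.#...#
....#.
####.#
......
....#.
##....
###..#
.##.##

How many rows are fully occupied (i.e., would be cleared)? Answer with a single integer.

Answer: 1

Derivation:
Check each row:
  row 0: 4 empty cells -> not full
  row 1: 0 empty cells -> FULL (clear)
  row 2: 4 empty cells -> not full
  row 3: 5 empty cells -> not full
  row 4: 1 empty cell -> not full
  row 5: 6 empty cells -> not full
  row 6: 5 empty cells -> not full
  row 7: 4 empty cells -> not full
  row 8: 2 empty cells -> not full
  row 9: 2 empty cells -> not full
Total rows cleared: 1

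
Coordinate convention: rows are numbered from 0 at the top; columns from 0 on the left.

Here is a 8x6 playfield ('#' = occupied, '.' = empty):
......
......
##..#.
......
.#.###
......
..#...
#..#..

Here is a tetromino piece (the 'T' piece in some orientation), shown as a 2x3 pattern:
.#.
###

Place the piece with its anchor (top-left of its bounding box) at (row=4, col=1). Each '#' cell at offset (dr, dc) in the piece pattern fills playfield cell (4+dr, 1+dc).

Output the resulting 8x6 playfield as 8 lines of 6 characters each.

Answer: ......
......
##..#.
......
.#####
.###..
..#...
#..#..

Derivation:
Fill (4+0,1+1) = (4,2)
Fill (4+1,1+0) = (5,1)
Fill (4+1,1+1) = (5,2)
Fill (4+1,1+2) = (5,3)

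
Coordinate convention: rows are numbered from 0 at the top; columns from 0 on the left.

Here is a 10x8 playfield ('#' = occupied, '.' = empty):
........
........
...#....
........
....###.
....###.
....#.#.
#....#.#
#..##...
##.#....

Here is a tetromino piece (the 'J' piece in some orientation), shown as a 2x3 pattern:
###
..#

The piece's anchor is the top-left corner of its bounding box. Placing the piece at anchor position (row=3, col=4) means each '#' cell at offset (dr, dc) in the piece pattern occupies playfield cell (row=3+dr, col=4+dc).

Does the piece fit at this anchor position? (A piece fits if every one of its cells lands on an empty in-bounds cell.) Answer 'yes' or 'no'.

Check each piece cell at anchor (3, 4):
  offset (0,0) -> (3,4): empty -> OK
  offset (0,1) -> (3,5): empty -> OK
  offset (0,2) -> (3,6): empty -> OK
  offset (1,2) -> (4,6): occupied ('#') -> FAIL
All cells valid: no

Answer: no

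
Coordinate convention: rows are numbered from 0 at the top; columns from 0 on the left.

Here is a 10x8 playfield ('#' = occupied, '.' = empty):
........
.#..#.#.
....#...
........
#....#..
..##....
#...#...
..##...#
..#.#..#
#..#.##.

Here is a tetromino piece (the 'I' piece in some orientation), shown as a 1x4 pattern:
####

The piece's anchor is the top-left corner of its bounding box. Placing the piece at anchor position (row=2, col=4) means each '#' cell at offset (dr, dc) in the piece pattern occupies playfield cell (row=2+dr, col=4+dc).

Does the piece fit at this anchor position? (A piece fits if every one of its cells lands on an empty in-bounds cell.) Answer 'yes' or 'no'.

Check each piece cell at anchor (2, 4):
  offset (0,0) -> (2,4): occupied ('#') -> FAIL
  offset (0,1) -> (2,5): empty -> OK
  offset (0,2) -> (2,6): empty -> OK
  offset (0,3) -> (2,7): empty -> OK
All cells valid: no

Answer: no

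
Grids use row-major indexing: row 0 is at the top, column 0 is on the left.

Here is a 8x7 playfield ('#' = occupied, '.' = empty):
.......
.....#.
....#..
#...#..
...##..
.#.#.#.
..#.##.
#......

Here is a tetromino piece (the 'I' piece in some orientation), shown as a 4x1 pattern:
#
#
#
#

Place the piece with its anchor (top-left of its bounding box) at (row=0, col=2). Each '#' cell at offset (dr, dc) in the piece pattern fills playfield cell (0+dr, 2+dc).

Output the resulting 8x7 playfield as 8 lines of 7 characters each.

Answer: ..#....
..#..#.
..#.#..
#.#.#..
...##..
.#.#.#.
..#.##.
#......

Derivation:
Fill (0+0,2+0) = (0,2)
Fill (0+1,2+0) = (1,2)
Fill (0+2,2+0) = (2,2)
Fill (0+3,2+0) = (3,2)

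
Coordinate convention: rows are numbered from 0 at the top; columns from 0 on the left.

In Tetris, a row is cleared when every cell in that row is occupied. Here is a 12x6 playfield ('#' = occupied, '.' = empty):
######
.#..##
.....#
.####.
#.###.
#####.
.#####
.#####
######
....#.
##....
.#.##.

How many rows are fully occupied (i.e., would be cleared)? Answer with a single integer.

Answer: 2

Derivation:
Check each row:
  row 0: 0 empty cells -> FULL (clear)
  row 1: 3 empty cells -> not full
  row 2: 5 empty cells -> not full
  row 3: 2 empty cells -> not full
  row 4: 2 empty cells -> not full
  row 5: 1 empty cell -> not full
  row 6: 1 empty cell -> not full
  row 7: 1 empty cell -> not full
  row 8: 0 empty cells -> FULL (clear)
  row 9: 5 empty cells -> not full
  row 10: 4 empty cells -> not full
  row 11: 3 empty cells -> not full
Total rows cleared: 2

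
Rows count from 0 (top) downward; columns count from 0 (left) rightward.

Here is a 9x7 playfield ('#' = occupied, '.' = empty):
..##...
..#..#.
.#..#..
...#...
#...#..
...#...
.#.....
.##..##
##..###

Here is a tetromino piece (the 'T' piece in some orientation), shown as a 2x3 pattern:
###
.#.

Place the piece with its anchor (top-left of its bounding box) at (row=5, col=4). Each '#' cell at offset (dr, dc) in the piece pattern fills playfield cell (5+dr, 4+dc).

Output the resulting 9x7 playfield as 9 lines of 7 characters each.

Fill (5+0,4+0) = (5,4)
Fill (5+0,4+1) = (5,5)
Fill (5+0,4+2) = (5,6)
Fill (5+1,4+1) = (6,5)

Answer: ..##...
..#..#.
.#..#..
...#...
#...#..
...####
.#...#.
.##..##
##..###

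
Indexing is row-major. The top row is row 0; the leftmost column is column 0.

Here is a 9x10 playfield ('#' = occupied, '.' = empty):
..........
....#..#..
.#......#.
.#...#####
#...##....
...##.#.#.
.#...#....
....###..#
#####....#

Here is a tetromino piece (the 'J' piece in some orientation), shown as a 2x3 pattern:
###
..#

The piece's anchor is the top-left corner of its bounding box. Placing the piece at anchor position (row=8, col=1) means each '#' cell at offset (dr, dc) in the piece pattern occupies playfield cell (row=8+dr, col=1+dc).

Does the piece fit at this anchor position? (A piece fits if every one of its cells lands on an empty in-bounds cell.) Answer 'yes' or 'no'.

Answer: no

Derivation:
Check each piece cell at anchor (8, 1):
  offset (0,0) -> (8,1): occupied ('#') -> FAIL
  offset (0,1) -> (8,2): occupied ('#') -> FAIL
  offset (0,2) -> (8,3): occupied ('#') -> FAIL
  offset (1,2) -> (9,3): out of bounds -> FAIL
All cells valid: no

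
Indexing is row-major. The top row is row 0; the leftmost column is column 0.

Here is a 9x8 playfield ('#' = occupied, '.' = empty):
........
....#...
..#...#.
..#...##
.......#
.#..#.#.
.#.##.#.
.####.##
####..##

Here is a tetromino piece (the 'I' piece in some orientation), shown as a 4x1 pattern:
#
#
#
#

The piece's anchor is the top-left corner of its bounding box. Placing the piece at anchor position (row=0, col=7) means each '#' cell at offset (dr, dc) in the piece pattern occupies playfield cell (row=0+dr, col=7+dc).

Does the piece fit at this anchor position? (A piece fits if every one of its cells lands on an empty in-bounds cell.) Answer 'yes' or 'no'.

Answer: no

Derivation:
Check each piece cell at anchor (0, 7):
  offset (0,0) -> (0,7): empty -> OK
  offset (1,0) -> (1,7): empty -> OK
  offset (2,0) -> (2,7): empty -> OK
  offset (3,0) -> (3,7): occupied ('#') -> FAIL
All cells valid: no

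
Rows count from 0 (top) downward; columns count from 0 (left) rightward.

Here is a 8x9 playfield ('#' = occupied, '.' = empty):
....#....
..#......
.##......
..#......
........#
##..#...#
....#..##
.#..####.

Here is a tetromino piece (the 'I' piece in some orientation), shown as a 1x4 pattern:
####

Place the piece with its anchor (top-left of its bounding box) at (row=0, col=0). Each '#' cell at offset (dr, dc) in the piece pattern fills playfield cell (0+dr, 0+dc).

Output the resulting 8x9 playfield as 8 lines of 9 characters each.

Answer: #####....
..#......
.##......
..#......
........#
##..#...#
....#..##
.#..####.

Derivation:
Fill (0+0,0+0) = (0,0)
Fill (0+0,0+1) = (0,1)
Fill (0+0,0+2) = (0,2)
Fill (0+0,0+3) = (0,3)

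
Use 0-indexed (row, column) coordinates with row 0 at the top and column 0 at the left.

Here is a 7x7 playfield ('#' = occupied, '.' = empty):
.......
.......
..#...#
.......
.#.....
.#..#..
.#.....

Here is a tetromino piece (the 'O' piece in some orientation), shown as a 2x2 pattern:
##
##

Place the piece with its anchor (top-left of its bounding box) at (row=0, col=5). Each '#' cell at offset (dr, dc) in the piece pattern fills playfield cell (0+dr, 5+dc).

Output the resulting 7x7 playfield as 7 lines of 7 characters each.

Answer: .....##
.....##
..#...#
.......
.#.....
.#..#..
.#.....

Derivation:
Fill (0+0,5+0) = (0,5)
Fill (0+0,5+1) = (0,6)
Fill (0+1,5+0) = (1,5)
Fill (0+1,5+1) = (1,6)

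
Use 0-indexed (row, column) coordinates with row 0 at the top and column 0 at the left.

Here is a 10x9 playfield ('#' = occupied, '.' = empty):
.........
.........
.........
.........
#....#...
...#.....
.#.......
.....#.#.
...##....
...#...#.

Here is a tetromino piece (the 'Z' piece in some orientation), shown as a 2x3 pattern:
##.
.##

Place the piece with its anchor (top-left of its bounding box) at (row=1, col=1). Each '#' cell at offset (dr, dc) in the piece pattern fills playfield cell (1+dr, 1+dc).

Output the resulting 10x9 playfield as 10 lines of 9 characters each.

Fill (1+0,1+0) = (1,1)
Fill (1+0,1+1) = (1,2)
Fill (1+1,1+1) = (2,2)
Fill (1+1,1+2) = (2,3)

Answer: .........
.##......
..##.....
.........
#....#...
...#.....
.#.......
.....#.#.
...##....
...#...#.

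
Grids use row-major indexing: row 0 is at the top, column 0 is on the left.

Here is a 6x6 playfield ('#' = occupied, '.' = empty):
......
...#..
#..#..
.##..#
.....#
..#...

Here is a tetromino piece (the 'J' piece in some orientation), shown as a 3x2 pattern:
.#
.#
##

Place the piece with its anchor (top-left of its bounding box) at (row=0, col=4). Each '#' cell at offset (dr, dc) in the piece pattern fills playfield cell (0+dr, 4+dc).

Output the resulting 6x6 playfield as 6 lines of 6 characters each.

Answer: .....#
...#.#
#..###
.##..#
.....#
..#...

Derivation:
Fill (0+0,4+1) = (0,5)
Fill (0+1,4+1) = (1,5)
Fill (0+2,4+0) = (2,4)
Fill (0+2,4+1) = (2,5)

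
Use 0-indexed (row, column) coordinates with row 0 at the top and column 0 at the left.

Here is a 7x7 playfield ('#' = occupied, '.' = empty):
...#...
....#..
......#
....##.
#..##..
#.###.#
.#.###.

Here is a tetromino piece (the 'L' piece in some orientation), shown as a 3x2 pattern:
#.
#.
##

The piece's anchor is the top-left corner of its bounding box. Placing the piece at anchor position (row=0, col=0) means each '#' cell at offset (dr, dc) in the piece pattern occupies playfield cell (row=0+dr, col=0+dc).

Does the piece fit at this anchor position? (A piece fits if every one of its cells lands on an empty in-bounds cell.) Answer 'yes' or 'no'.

Check each piece cell at anchor (0, 0):
  offset (0,0) -> (0,0): empty -> OK
  offset (1,0) -> (1,0): empty -> OK
  offset (2,0) -> (2,0): empty -> OK
  offset (2,1) -> (2,1): empty -> OK
All cells valid: yes

Answer: yes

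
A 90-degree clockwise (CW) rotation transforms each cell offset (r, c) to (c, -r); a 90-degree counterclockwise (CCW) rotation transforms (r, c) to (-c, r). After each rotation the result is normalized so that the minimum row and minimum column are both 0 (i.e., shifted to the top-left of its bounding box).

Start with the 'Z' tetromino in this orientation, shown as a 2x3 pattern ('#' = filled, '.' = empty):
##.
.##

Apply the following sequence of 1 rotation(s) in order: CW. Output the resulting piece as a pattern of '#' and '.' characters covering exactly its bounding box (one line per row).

Answer: .#
##
#.

Derivation:
Start:
##.
.##
After rotation 1 (CW):
.#
##
#.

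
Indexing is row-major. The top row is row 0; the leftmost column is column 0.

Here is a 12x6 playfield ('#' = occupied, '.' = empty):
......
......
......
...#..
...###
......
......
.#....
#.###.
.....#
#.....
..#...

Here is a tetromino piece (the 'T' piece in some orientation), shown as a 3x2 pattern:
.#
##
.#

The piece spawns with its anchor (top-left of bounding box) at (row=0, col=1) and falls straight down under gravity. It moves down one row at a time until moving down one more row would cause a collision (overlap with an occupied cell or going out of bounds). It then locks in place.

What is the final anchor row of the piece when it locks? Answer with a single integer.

Spawn at (row=0, col=1). Try each row:
  row 0: fits
  row 1: fits
  row 2: fits
  row 3: fits
  row 4: fits
  row 5: fits
  row 6: blocked -> lock at row 5

Answer: 5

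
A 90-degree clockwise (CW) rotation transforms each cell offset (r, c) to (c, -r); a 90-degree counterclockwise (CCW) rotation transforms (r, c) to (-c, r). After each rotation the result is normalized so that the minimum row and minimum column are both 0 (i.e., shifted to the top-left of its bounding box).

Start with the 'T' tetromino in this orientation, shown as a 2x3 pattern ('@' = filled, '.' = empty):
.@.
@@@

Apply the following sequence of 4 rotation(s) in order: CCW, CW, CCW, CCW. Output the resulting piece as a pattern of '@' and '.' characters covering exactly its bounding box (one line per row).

Start:
.@.
@@@
After rotation 1 (CCW):
.@
@@
.@
After rotation 2 (CW):
.@.
@@@
After rotation 3 (CCW):
.@
@@
.@
After rotation 4 (CCW):
@@@
.@.

Answer: @@@
.@.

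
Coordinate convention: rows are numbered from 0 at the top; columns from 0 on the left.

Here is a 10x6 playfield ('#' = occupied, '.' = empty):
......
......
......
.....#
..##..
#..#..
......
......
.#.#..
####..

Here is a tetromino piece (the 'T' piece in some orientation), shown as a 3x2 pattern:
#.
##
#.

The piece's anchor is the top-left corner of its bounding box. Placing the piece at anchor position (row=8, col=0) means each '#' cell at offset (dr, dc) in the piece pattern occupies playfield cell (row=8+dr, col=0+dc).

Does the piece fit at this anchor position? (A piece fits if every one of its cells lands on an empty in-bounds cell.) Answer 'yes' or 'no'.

Answer: no

Derivation:
Check each piece cell at anchor (8, 0):
  offset (0,0) -> (8,0): empty -> OK
  offset (1,0) -> (9,0): occupied ('#') -> FAIL
  offset (1,1) -> (9,1): occupied ('#') -> FAIL
  offset (2,0) -> (10,0): out of bounds -> FAIL
All cells valid: no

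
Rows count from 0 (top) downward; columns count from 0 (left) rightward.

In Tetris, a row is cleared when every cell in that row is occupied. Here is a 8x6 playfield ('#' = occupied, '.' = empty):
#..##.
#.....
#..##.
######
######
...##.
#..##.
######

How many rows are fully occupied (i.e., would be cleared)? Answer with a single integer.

Check each row:
  row 0: 3 empty cells -> not full
  row 1: 5 empty cells -> not full
  row 2: 3 empty cells -> not full
  row 3: 0 empty cells -> FULL (clear)
  row 4: 0 empty cells -> FULL (clear)
  row 5: 4 empty cells -> not full
  row 6: 3 empty cells -> not full
  row 7: 0 empty cells -> FULL (clear)
Total rows cleared: 3

Answer: 3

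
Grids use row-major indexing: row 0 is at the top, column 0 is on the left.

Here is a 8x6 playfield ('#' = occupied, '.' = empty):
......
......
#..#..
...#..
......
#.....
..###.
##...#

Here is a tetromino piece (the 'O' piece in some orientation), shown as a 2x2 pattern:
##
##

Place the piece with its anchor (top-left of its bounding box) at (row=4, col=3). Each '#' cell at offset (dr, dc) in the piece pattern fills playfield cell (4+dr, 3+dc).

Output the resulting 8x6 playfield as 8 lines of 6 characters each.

Answer: ......
......
#..#..
...#..
...##.
#..##.
..###.
##...#

Derivation:
Fill (4+0,3+0) = (4,3)
Fill (4+0,3+1) = (4,4)
Fill (4+1,3+0) = (5,3)
Fill (4+1,3+1) = (5,4)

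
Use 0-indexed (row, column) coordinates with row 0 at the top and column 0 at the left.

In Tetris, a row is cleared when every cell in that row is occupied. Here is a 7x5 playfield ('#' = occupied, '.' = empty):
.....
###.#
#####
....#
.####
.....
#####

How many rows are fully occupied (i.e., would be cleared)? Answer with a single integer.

Check each row:
  row 0: 5 empty cells -> not full
  row 1: 1 empty cell -> not full
  row 2: 0 empty cells -> FULL (clear)
  row 3: 4 empty cells -> not full
  row 4: 1 empty cell -> not full
  row 5: 5 empty cells -> not full
  row 6: 0 empty cells -> FULL (clear)
Total rows cleared: 2

Answer: 2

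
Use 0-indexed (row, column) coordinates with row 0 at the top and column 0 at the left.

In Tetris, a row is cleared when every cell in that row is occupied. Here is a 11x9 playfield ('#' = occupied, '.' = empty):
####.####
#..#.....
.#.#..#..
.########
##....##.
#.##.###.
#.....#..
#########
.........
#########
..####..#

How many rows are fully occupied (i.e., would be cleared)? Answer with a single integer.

Check each row:
  row 0: 1 empty cell -> not full
  row 1: 7 empty cells -> not full
  row 2: 6 empty cells -> not full
  row 3: 1 empty cell -> not full
  row 4: 5 empty cells -> not full
  row 5: 3 empty cells -> not full
  row 6: 7 empty cells -> not full
  row 7: 0 empty cells -> FULL (clear)
  row 8: 9 empty cells -> not full
  row 9: 0 empty cells -> FULL (clear)
  row 10: 4 empty cells -> not full
Total rows cleared: 2

Answer: 2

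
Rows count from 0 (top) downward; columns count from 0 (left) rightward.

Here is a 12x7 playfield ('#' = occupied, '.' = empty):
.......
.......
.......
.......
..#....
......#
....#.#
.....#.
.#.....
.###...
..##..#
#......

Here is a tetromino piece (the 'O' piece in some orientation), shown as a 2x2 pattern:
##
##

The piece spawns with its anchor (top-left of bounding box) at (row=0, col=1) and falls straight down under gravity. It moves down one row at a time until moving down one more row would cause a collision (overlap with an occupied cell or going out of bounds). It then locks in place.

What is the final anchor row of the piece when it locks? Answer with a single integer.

Answer: 2

Derivation:
Spawn at (row=0, col=1). Try each row:
  row 0: fits
  row 1: fits
  row 2: fits
  row 3: blocked -> lock at row 2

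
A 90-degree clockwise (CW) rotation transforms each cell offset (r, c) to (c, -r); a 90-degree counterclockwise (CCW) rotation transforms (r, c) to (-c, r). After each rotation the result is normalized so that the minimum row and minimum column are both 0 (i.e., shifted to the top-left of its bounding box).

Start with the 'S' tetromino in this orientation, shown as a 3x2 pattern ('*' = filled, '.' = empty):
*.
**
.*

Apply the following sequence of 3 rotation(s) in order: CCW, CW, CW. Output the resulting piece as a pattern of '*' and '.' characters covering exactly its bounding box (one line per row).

Start:
*.
**
.*
After rotation 1 (CCW):
.**
**.
After rotation 2 (CW):
*.
**
.*
After rotation 3 (CW):
.**
**.

Answer: .**
**.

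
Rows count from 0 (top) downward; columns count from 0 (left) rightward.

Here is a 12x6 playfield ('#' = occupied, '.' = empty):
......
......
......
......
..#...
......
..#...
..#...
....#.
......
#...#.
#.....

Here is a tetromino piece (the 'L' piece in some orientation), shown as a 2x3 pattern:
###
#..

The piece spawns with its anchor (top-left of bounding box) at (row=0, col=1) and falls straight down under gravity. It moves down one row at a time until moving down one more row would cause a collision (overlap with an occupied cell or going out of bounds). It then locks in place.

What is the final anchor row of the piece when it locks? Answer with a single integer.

Spawn at (row=0, col=1). Try each row:
  row 0: fits
  row 1: fits
  row 2: fits
  row 3: fits
  row 4: blocked -> lock at row 3

Answer: 3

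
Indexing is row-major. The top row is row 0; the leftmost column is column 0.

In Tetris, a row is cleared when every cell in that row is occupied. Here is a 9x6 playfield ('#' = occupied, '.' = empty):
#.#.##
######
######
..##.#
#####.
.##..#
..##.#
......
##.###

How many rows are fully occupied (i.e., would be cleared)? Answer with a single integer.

Check each row:
  row 0: 2 empty cells -> not full
  row 1: 0 empty cells -> FULL (clear)
  row 2: 0 empty cells -> FULL (clear)
  row 3: 3 empty cells -> not full
  row 4: 1 empty cell -> not full
  row 5: 3 empty cells -> not full
  row 6: 3 empty cells -> not full
  row 7: 6 empty cells -> not full
  row 8: 1 empty cell -> not full
Total rows cleared: 2

Answer: 2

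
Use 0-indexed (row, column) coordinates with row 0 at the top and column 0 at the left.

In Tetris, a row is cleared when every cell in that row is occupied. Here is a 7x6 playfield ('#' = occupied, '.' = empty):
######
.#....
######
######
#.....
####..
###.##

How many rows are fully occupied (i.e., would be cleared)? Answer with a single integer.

Answer: 3

Derivation:
Check each row:
  row 0: 0 empty cells -> FULL (clear)
  row 1: 5 empty cells -> not full
  row 2: 0 empty cells -> FULL (clear)
  row 3: 0 empty cells -> FULL (clear)
  row 4: 5 empty cells -> not full
  row 5: 2 empty cells -> not full
  row 6: 1 empty cell -> not full
Total rows cleared: 3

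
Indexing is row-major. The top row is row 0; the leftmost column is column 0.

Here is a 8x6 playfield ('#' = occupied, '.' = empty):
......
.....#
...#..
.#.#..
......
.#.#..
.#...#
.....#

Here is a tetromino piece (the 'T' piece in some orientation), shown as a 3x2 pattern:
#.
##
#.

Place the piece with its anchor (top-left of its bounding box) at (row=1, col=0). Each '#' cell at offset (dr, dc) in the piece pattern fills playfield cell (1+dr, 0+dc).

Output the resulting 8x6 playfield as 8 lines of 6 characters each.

Answer: ......
#....#
##.#..
##.#..
......
.#.#..
.#...#
.....#

Derivation:
Fill (1+0,0+0) = (1,0)
Fill (1+1,0+0) = (2,0)
Fill (1+1,0+1) = (2,1)
Fill (1+2,0+0) = (3,0)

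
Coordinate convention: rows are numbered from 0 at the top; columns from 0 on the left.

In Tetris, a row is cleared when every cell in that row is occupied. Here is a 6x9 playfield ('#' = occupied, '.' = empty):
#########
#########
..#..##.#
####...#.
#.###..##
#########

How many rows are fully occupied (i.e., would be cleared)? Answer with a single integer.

Check each row:
  row 0: 0 empty cells -> FULL (clear)
  row 1: 0 empty cells -> FULL (clear)
  row 2: 5 empty cells -> not full
  row 3: 4 empty cells -> not full
  row 4: 3 empty cells -> not full
  row 5: 0 empty cells -> FULL (clear)
Total rows cleared: 3

Answer: 3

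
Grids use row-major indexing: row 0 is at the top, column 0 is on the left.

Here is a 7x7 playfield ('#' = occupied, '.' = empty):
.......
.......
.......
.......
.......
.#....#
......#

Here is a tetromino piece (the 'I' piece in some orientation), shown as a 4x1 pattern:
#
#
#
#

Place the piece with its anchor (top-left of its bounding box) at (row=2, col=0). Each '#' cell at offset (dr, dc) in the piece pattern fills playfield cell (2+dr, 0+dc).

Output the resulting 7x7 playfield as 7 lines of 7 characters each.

Answer: .......
.......
#......
#......
#......
##....#
......#

Derivation:
Fill (2+0,0+0) = (2,0)
Fill (2+1,0+0) = (3,0)
Fill (2+2,0+0) = (4,0)
Fill (2+3,0+0) = (5,0)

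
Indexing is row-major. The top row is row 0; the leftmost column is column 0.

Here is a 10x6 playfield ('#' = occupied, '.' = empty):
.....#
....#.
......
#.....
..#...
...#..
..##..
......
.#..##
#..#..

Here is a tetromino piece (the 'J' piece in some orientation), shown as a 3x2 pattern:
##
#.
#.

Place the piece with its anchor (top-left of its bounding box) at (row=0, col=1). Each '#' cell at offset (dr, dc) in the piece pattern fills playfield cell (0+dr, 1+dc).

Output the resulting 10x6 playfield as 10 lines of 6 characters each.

Fill (0+0,1+0) = (0,1)
Fill (0+0,1+1) = (0,2)
Fill (0+1,1+0) = (1,1)
Fill (0+2,1+0) = (2,1)

Answer: .##..#
.#..#.
.#....
#.....
..#...
...#..
..##..
......
.#..##
#..#..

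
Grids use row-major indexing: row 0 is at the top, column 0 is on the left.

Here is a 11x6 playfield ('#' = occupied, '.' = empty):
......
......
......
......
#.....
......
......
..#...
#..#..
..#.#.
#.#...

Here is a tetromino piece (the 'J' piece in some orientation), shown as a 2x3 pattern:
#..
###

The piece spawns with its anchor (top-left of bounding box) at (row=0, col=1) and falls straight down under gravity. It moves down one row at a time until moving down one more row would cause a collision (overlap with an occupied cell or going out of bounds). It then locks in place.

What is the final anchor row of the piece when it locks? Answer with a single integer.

Answer: 5

Derivation:
Spawn at (row=0, col=1). Try each row:
  row 0: fits
  row 1: fits
  row 2: fits
  row 3: fits
  row 4: fits
  row 5: fits
  row 6: blocked -> lock at row 5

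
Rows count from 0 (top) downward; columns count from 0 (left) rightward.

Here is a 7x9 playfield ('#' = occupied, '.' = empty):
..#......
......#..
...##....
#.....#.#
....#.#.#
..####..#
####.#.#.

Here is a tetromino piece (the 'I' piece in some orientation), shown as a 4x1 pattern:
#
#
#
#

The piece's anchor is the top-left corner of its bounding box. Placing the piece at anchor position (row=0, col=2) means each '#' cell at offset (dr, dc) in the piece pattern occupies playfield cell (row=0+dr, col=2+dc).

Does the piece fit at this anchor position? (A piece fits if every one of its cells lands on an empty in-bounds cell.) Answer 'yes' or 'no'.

Check each piece cell at anchor (0, 2):
  offset (0,0) -> (0,2): occupied ('#') -> FAIL
  offset (1,0) -> (1,2): empty -> OK
  offset (2,0) -> (2,2): empty -> OK
  offset (3,0) -> (3,2): empty -> OK
All cells valid: no

Answer: no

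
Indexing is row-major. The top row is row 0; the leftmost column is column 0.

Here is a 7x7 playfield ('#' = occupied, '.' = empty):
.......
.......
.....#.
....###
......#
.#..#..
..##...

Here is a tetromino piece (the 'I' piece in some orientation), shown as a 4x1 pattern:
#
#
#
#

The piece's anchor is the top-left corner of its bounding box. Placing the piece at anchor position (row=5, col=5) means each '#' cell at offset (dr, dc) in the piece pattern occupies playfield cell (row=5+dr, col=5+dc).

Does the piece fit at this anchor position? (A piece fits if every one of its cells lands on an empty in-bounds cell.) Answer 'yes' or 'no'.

Check each piece cell at anchor (5, 5):
  offset (0,0) -> (5,5): empty -> OK
  offset (1,0) -> (6,5): empty -> OK
  offset (2,0) -> (7,5): out of bounds -> FAIL
  offset (3,0) -> (8,5): out of bounds -> FAIL
All cells valid: no

Answer: no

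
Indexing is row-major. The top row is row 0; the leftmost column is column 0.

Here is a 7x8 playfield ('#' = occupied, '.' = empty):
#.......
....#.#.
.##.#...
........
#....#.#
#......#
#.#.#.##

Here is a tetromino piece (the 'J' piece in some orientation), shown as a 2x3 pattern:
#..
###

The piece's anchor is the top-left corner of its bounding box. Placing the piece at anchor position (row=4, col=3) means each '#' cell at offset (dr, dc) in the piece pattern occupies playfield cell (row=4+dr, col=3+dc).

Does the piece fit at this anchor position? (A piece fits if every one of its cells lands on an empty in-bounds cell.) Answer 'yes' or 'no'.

Answer: yes

Derivation:
Check each piece cell at anchor (4, 3):
  offset (0,0) -> (4,3): empty -> OK
  offset (1,0) -> (5,3): empty -> OK
  offset (1,1) -> (5,4): empty -> OK
  offset (1,2) -> (5,5): empty -> OK
All cells valid: yes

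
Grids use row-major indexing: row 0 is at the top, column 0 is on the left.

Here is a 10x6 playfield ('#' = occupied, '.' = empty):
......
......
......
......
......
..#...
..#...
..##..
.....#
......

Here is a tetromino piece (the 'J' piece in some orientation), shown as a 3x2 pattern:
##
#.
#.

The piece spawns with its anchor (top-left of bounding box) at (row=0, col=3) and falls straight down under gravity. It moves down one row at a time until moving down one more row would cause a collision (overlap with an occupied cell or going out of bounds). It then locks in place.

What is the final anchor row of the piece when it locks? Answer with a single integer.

Spawn at (row=0, col=3). Try each row:
  row 0: fits
  row 1: fits
  row 2: fits
  row 3: fits
  row 4: fits
  row 5: blocked -> lock at row 4

Answer: 4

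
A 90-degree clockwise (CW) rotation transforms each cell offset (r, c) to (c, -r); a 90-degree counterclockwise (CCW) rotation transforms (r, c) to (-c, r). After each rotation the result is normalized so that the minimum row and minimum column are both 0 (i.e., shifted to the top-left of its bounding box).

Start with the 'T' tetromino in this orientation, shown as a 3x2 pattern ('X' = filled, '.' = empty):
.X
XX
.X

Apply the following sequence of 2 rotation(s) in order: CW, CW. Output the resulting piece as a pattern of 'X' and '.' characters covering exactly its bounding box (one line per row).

Start:
.X
XX
.X
After rotation 1 (CW):
.X.
XXX
After rotation 2 (CW):
X.
XX
X.

Answer: X.
XX
X.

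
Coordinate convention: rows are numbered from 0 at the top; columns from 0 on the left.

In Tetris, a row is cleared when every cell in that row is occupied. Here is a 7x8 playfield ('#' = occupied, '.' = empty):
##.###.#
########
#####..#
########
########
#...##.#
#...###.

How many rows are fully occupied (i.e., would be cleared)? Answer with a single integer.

Answer: 3

Derivation:
Check each row:
  row 0: 2 empty cells -> not full
  row 1: 0 empty cells -> FULL (clear)
  row 2: 2 empty cells -> not full
  row 3: 0 empty cells -> FULL (clear)
  row 4: 0 empty cells -> FULL (clear)
  row 5: 4 empty cells -> not full
  row 6: 4 empty cells -> not full
Total rows cleared: 3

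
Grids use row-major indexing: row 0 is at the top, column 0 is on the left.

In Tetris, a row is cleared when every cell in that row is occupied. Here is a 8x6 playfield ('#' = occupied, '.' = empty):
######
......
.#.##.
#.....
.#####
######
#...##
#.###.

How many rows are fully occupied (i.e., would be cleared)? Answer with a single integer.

Check each row:
  row 0: 0 empty cells -> FULL (clear)
  row 1: 6 empty cells -> not full
  row 2: 3 empty cells -> not full
  row 3: 5 empty cells -> not full
  row 4: 1 empty cell -> not full
  row 5: 0 empty cells -> FULL (clear)
  row 6: 3 empty cells -> not full
  row 7: 2 empty cells -> not full
Total rows cleared: 2

Answer: 2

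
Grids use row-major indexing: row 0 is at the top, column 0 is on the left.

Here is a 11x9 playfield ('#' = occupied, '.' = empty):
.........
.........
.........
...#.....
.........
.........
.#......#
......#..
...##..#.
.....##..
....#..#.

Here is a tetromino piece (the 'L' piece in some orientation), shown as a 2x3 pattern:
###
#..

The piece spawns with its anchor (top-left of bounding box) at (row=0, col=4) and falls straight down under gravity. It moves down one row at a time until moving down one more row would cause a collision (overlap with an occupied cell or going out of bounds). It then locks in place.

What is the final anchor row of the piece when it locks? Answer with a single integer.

Answer: 6

Derivation:
Spawn at (row=0, col=4). Try each row:
  row 0: fits
  row 1: fits
  row 2: fits
  row 3: fits
  row 4: fits
  row 5: fits
  row 6: fits
  row 7: blocked -> lock at row 6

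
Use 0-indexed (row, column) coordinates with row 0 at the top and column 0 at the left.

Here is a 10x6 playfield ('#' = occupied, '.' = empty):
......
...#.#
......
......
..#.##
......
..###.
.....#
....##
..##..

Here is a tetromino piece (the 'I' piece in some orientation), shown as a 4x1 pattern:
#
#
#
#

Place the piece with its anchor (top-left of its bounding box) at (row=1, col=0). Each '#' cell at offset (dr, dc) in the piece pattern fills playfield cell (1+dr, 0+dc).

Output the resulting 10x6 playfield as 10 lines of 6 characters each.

Answer: ......
#..#.#
#.....
#.....
#.#.##
......
..###.
.....#
....##
..##..

Derivation:
Fill (1+0,0+0) = (1,0)
Fill (1+1,0+0) = (2,0)
Fill (1+2,0+0) = (3,0)
Fill (1+3,0+0) = (4,0)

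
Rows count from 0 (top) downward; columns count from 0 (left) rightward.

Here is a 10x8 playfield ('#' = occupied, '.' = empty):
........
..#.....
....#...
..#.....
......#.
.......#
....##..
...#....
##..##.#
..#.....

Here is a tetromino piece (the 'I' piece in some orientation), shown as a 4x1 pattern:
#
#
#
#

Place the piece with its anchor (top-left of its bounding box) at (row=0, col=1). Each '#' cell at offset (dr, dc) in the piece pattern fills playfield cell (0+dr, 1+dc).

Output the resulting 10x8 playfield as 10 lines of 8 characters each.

Fill (0+0,1+0) = (0,1)
Fill (0+1,1+0) = (1,1)
Fill (0+2,1+0) = (2,1)
Fill (0+3,1+0) = (3,1)

Answer: .#......
.##.....
.#..#...
.##.....
......#.
.......#
....##..
...#....
##..##.#
..#.....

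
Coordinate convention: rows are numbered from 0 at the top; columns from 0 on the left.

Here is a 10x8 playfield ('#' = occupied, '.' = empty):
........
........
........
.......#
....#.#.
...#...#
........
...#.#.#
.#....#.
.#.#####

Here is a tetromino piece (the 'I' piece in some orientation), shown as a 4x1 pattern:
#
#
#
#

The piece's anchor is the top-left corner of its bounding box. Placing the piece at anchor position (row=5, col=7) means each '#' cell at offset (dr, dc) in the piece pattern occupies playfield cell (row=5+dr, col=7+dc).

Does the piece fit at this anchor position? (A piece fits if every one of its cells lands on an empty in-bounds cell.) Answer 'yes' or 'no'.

Answer: no

Derivation:
Check each piece cell at anchor (5, 7):
  offset (0,0) -> (5,7): occupied ('#') -> FAIL
  offset (1,0) -> (6,7): empty -> OK
  offset (2,0) -> (7,7): occupied ('#') -> FAIL
  offset (3,0) -> (8,7): empty -> OK
All cells valid: no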